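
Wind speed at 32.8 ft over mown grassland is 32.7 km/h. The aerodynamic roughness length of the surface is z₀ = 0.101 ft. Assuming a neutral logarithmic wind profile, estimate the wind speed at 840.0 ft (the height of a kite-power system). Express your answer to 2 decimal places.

51.04 km/h

Log law: V(z) ∝ ln(z/z₀), so V₂/V₁ = ln(z₂/z₀) / ln(z₁/z₀).
ln(840.0/0.101) = 9.0260, ln(32.8/0.101) = 5.7831
V₂ = 32.7 × 9.0260/5.7831 = 32.7 × 1.5608 = 51.0372 km/h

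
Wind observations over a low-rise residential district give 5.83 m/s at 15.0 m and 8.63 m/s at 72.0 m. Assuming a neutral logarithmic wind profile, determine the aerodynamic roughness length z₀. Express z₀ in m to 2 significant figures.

z₀ ≈ 0.57 m

Log law: V(z) ∝ ln(z/z₀). With r = V₁/V₂ = 5.83/8.63 = 0.67555,
r · ln(z₂/z₀) = ln(z₁/z₀) ⇒ ln z₀ = (ln z₁ − r·ln z₂)/(1 − r)
ln z₀ = (2.70805 − 0.67555×4.27667) / 0.32445 = -0.5580
z₀ = exp(-0.5580) = 0.5723 m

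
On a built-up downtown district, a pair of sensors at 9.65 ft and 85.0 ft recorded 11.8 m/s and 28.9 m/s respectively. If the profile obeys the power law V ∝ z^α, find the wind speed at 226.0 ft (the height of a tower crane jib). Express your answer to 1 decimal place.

43.2 m/s

First find α: α = ln(V₂/V₁)/ln(z₂/z₁) = ln(28.9/11.8)/ln(85.0/9.65) = 0.89574/2.17569 = 0.4117
Extrapolate from 85.0 ft to 226.0 ft: V₃ = 28.9 × (226.0/85.0)^0.4117 = 28.9 × 1.4957 = 43.2259 m/s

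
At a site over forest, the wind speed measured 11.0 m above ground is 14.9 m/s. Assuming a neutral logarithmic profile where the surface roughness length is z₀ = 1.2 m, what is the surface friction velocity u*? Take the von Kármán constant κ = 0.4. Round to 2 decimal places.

Log law: V(z) = (u*/κ) · ln(z/z₀) ⇒ u* = κ · V / ln(z/z₀)
u* = 0.4 × 14.9 / ln(11.0/1.2) = 0.4 × 14.9 / 2.2156
   = 5.9600 / 2.2156 = 2.6900 m/s

u* ≈ 2.69 m/s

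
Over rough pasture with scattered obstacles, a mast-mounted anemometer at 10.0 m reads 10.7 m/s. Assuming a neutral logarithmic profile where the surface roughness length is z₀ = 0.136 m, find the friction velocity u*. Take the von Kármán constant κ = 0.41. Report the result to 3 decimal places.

u* ≈ 1.021 m/s

Log law: V(z) = (u*/κ) · ln(z/z₀) ⇒ u* = κ · V / ln(z/z₀)
u* = 0.41 × 10.7 / ln(10.0/0.136) = 0.41 × 10.7 / 4.2977
   = 4.3870 / 4.2977 = 1.0208 m/s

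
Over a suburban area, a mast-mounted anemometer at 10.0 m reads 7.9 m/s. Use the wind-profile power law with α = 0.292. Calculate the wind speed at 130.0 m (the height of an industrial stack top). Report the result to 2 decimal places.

Power-law profile: V₂ = V₁ · (z₂/z₁)^α
V₂ = 7.9 × (130.0/10.0)^0.292 = 7.9 × (13.0000)^0.292
    = 7.9 × 2.1148 = 16.7070 m/s

16.71 m/s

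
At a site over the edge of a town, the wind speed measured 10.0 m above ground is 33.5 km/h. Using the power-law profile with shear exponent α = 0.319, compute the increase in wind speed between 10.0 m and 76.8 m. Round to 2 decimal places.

Power law: V₂ = V₁ · (z₂/z₁)^α = 33.5 × (7.6800)^0.319 = 64.1911 km/h
ΔV = 64.1911 − 33.5 = 30.6911 km/h

30.69 km/h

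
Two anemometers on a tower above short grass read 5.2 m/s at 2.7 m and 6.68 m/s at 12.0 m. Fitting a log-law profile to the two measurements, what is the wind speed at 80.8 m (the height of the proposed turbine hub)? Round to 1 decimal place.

8.6 m/s

Log law: V ∝ ln(z/z₀). From the pair, with r = V₁/V₂ = 0.77844,
ln z₀ = (ln z₁ − r·ln z₂)/(1 − r) = (0.9933 − 0.77844×2.4849)/0.22156 = -4.2477 → z₀ = 0.01430 m
V₃ = V₁ · ln(z₃/z₀)/ln(z₁/z₀) = 5.2 × 8.6397/5.2409 = 8.5722 m/s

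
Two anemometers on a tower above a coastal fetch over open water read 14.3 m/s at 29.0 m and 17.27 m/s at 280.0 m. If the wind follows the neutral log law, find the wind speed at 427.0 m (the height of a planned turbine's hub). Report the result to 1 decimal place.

17.8 m/s

Log law: V ∝ ln(z/z₀). From the pair, with r = V₁/V₂ = 0.82803,
ln z₀ = (ln z₁ − r·ln z₂)/(1 − r) = (3.3673 − 0.82803×5.6348)/0.17197 = -7.5503 → z₀ = 0.0005260 m
V₃ = V₁ · ln(z₃/z₀)/ln(z₁/z₀) = 14.3 × 13.6071/10.9176 = 17.8227 m/s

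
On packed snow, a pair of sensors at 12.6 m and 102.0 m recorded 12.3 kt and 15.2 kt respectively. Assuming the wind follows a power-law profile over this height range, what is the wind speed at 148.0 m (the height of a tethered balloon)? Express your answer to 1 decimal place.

First find α: α = ln(V₂/V₁)/ln(z₂/z₁) = ln(15.2/12.3)/ln(102.0/12.6) = 0.21170/2.09128 = 0.1012
Extrapolate from 102.0 m to 148.0 m: V₃ = 15.2 × (148.0/102.0)^0.1012 = 15.2 × 1.0384 = 15.7837 kt

15.8 kt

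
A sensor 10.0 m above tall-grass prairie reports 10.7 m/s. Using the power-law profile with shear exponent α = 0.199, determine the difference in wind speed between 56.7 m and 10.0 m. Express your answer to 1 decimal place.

Power law: V₂ = V₁ · (z₂/z₁)^α = 10.7 × (5.6700)^0.199 = 15.1129 m/s
ΔV = 15.1129 − 10.7 = 4.4129 m/s

4.4 m/s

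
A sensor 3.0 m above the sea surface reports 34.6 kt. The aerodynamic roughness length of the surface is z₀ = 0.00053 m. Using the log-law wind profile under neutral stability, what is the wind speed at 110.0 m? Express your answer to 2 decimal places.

Log law: V(z) ∝ ln(z/z₀), so V₂/V₁ = ln(z₂/z₀) / ln(z₁/z₀).
ln(110.0/0.00053) = 12.2431, ln(3.0/0.00053) = 8.6412
V₂ = 34.6 × 12.2431/8.6412 = 34.6 × 1.4168 = 49.0221 kt

49.02 kt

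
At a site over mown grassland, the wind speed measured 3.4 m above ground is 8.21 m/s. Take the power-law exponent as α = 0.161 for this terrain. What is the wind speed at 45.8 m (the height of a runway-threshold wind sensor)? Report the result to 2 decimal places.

12.48 m/s

Power-law profile: V₂ = V₁ · (z₂/z₁)^α
V₂ = 8.21 × (45.8/3.4)^0.161 = 8.21 × (13.4706)^0.161
    = 8.21 × 1.5200 = 12.4788 m/s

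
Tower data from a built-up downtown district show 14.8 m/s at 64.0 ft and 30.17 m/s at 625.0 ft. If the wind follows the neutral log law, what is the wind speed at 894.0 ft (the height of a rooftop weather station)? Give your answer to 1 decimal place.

32.6 m/s

Log law: V ∝ ln(z/z₀). From the pair, with r = V₁/V₂ = 0.49055,
ln z₀ = (ln z₁ − r·ln z₂)/(1 − r) = (4.1589 − 0.49055×6.4378)/0.50945 = 1.9645 → z₀ = 7.132 ft
V₃ = V₁ · ln(z₃/z₀)/ln(z₁/z₀) = 14.8 × 4.8312/2.1944 = 32.5842 m/s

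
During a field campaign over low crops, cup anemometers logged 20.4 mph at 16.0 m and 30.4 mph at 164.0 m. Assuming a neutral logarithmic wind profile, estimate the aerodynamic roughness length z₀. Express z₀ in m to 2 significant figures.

z₀ ≈ 0.14 m

Log law: V(z) ∝ ln(z/z₀). With r = V₁/V₂ = 20.4/30.4 = 0.67105,
r · ln(z₂/z₀) = ln(z₁/z₀) ⇒ ln z₀ = (ln z₁ − r·ln z₂)/(1 − r)
ln z₀ = (2.77259 − 0.67105×5.09987) / 0.32895 = -1.9751
z₀ = exp(-1.9751) = 0.1388 m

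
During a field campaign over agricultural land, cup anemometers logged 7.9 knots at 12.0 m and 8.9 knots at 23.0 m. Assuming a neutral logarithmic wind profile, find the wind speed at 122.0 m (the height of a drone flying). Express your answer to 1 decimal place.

Log law: V ∝ ln(z/z₀). From the pair, with r = V₁/V₂ = 0.88764,
ln z₀ = (ln z₁ − r·ln z₂)/(1 − r) = (2.4849 − 0.88764×3.1355)/0.11236 = -2.6547 → z₀ = 0.07032 m
V₃ = V₁ · ln(z₃/z₀)/ln(z₁/z₀) = 7.9 × 7.4588/5.1396 = 11.4646 knots

11.5 knots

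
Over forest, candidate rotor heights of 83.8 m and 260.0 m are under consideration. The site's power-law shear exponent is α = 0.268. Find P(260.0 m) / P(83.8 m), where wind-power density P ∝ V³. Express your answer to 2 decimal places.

Speed ratio: V_B/V_A = (z_B/z_A)^α = (260.0/83.8)^0.268 = (3.1026)^0.268 = 1.35451
Power-density ratio: P_B/P_A = (V_B/V_A)³ = (1.35451)³ = 2.48514

2.49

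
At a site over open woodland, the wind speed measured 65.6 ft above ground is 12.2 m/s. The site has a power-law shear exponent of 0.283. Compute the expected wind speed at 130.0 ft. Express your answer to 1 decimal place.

Power-law profile: V₂ = V₁ · (z₂/z₁)^α
V₂ = 12.2 × (130.0/65.6)^0.283 = 12.2 × (1.9817)^0.283
    = 12.2 × 1.2136 = 14.8055 m/s

14.8 m/s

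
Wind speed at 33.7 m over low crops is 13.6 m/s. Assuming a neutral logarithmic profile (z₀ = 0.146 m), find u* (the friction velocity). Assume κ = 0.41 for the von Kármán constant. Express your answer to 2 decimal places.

Log law: V(z) = (u*/κ) · ln(z/z₀) ⇒ u* = κ · V / ln(z/z₀)
u* = 0.41 × 13.6 / ln(33.7/0.146) = 0.41 × 13.6 / 5.4416
   = 5.5760 / 5.4416 = 1.0247 m/s

u* ≈ 1.02 m/s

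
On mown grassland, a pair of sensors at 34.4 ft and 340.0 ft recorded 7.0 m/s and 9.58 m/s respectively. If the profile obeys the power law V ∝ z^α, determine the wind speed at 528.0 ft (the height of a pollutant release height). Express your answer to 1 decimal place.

10.2 m/s

First find α: α = ln(V₂/V₁)/ln(z₂/z₁) = ln(9.58/7.0)/ln(340.0/34.4) = 0.31377/2.29089 = 0.1370
Extrapolate from 340.0 ft to 528.0 ft: V₃ = 9.58 × (528.0/340.0)^0.1370 = 9.58 × 1.0621 = 10.1753 m/s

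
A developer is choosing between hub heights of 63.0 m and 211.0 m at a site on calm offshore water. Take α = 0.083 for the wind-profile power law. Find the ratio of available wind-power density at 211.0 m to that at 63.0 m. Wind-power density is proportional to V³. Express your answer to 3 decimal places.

1.351

Speed ratio: V_B/V_A = (z_B/z_A)^α = (211.0/63.0)^0.083 = (3.3492)^0.083 = 1.10553
Power-density ratio: P_B/P_A = (V_B/V_A)³ = (1.10553)³ = 1.35117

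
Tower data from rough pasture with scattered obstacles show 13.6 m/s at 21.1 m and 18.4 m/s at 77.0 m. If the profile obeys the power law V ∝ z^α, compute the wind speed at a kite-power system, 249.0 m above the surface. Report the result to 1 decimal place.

24.2 m/s

First find α: α = ln(V₂/V₁)/ln(z₂/z₁) = ln(18.4/13.6)/ln(77.0/21.1) = 0.30228/1.29453 = 0.2335
Extrapolate from 77.0 m to 249.0 m: V₃ = 18.4 × (249.0/77.0)^0.2335 = 18.4 × 1.3153 = 24.2012 m/s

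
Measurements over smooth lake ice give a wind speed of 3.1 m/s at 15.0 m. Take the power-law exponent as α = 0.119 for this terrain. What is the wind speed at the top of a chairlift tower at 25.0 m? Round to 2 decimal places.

3.29 m/s

Power-law profile: V₂ = V₁ · (z₂/z₁)^α
V₂ = 3.1 × (25.0/15.0)^0.119 = 3.1 × (1.6667)^0.119
    = 3.1 × 1.0627 = 3.2943 m/s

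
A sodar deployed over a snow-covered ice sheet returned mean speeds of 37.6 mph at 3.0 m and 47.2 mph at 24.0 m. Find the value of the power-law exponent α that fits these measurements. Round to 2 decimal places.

α ≈ 0.11

Power law: V₂/V₁ = (z₂/z₁)^α ⇒ α = ln(V₂/V₁) / ln(z₂/z₁)
α = ln(47.2/37.6) / ln(24.0/3.0) = ln(1.2553) / ln(8.0000)
  = 0.22739 / 2.07944 = 0.10935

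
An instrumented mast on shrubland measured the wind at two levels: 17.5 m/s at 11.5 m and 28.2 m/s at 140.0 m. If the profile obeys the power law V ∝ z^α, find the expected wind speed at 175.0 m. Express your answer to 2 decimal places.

First find α: α = ln(V₂/V₁)/ln(z₂/z₁) = ln(28.2/17.5)/ln(140.0/11.5) = 0.47712/2.49930 = 0.1909
Extrapolate from 140.0 m to 175.0 m: V₃ = 28.2 × (175.0/140.0)^0.1909 = 28.2 × 1.0435 = 29.4272 m/s

29.43 m/s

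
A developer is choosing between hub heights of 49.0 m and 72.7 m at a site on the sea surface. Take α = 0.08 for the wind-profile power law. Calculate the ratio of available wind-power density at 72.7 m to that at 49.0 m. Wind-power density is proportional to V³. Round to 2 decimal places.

Speed ratio: V_B/V_A = (z_B/z_A)^α = (72.7/49.0)^0.08 = (1.4837)^0.08 = 1.03207
Power-density ratio: P_B/P_A = (V_B/V_A)³ = (1.03207)³ = 1.09931

1.10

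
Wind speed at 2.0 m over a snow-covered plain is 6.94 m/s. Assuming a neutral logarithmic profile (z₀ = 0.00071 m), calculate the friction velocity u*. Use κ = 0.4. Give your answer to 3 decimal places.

u* ≈ 0.349 m/s

Log law: V(z) = (u*/κ) · ln(z/z₀) ⇒ u* = κ · V / ln(z/z₀)
u* = 0.4 × 6.94 / ln(2.0/0.00071) = 0.4 × 6.94 / 7.9434
   = 2.7760 / 7.9434 = 0.3495 m/s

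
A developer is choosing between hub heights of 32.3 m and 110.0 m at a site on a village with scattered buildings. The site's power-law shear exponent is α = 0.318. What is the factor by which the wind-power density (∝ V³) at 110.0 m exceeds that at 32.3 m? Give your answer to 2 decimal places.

Speed ratio: V_B/V_A = (z_B/z_A)^α = (110.0/32.3)^0.318 = (3.4056)^0.318 = 1.47651
Power-density ratio: P_B/P_A = (V_B/V_A)³ = (1.47651)³ = 3.21891

3.22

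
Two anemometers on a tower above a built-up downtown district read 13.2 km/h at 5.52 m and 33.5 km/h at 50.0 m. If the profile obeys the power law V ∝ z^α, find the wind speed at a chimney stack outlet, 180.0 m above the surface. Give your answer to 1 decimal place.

57.6 km/h

First find α: α = ln(V₂/V₁)/ln(z₂/z₁) = ln(33.5/13.2)/ln(50.0/5.52) = 0.93133/2.20365 = 0.4226
Extrapolate from 50.0 m to 180.0 m: V₃ = 33.5 × (180.0/50.0)^0.4226 = 33.5 × 1.7183 = 57.5646 km/h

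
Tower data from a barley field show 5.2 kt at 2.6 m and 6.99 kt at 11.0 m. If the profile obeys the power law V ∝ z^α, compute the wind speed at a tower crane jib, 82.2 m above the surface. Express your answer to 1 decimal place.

10.6 kt

First find α: α = ln(V₂/V₁)/ln(z₂/z₁) = ln(6.99/5.2)/ln(11.0/2.6) = 0.29582/1.44238 = 0.2051
Extrapolate from 11.0 m to 82.2 m: V₃ = 6.99 × (82.2/11.0)^0.2051 = 6.99 × 1.5106 = 10.5590 kt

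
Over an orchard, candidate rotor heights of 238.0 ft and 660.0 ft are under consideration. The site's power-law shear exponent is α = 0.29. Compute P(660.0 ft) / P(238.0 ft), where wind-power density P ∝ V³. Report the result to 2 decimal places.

Speed ratio: V_B/V_A = (z_B/z_A)^α = (660.0/238.0)^0.29 = (2.7731)^0.29 = 1.34419
Power-density ratio: P_B/P_A = (V_B/V_A)³ = (1.34419)³ = 2.42874

2.43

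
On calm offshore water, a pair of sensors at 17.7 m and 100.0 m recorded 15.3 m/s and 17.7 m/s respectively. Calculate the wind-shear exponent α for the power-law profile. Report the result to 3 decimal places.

Power law: V₂/V₁ = (z₂/z₁)^α ⇒ α = ln(V₂/V₁) / ln(z₂/z₁)
α = ln(17.7/15.3) / ln(100.0/17.7) = ln(1.1569) / ln(5.6497)
  = 0.14571 / 1.73161 = 0.08415

α ≈ 0.084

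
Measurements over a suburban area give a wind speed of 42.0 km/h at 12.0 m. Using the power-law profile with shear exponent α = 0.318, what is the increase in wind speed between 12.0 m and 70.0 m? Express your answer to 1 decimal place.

Power law: V₂ = V₁ · (z₂/z₁)^α = 42.0 × (5.8333)^0.318 = 73.5886 km/h
ΔV = 73.5886 − 42.0 = 31.5886 km/h

31.6 km/h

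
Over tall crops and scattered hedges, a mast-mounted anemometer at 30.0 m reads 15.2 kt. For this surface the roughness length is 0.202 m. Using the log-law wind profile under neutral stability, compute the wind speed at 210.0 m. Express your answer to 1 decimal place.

21.1 kt

Log law: V(z) ∝ ln(z/z₀), so V₂/V₁ = ln(z₂/z₀) / ln(z₁/z₀).
ln(210.0/0.202) = 6.9466, ln(30.0/0.202) = 5.0007
V₂ = 15.2 × 6.9466/5.0007 = 15.2 × 1.3891 = 21.1148 kt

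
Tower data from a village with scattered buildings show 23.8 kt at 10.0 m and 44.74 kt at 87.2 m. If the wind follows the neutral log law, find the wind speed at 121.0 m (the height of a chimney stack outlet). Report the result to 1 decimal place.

47.9 kt

Log law: V ∝ ln(z/z₀). From the pair, with r = V₁/V₂ = 0.53196,
ln z₀ = (ln z₁ − r·ln z₂)/(1 − r) = (2.3026 − 0.53196×4.4682)/0.46804 = -0.1588 → z₀ = 0.8532 m
V₃ = V₁ · ln(z₃/z₀)/ln(z₁/z₀) = 23.8 × 4.9546/2.4614 = 47.9075 kt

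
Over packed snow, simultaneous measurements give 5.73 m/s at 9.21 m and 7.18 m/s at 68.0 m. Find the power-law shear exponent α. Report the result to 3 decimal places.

Power law: V₂/V₁ = (z₂/z₁)^α ⇒ α = ln(V₂/V₁) / ln(z₂/z₁)
α = ln(7.18/5.73) / ln(68.0/9.21) = ln(1.2531) / ln(7.3833)
  = 0.22558 / 1.99922 = 0.11284

α ≈ 0.113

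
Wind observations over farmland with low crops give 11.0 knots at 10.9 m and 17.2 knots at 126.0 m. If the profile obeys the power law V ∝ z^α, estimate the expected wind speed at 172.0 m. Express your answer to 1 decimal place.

18.2 knots

First find α: α = ln(V₂/V₁)/ln(z₂/z₁) = ln(17.2/11.0)/ln(126.0/10.9) = 0.44701/2.44752 = 0.1826
Extrapolate from 126.0 m to 172.0 m: V₃ = 17.2 × (172.0/126.0)^0.1826 = 17.2 × 1.0585 = 18.2060 knots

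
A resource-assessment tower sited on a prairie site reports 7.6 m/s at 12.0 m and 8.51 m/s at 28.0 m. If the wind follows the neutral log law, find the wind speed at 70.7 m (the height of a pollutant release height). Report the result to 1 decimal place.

Log law: V ∝ ln(z/z₀). From the pair, with r = V₁/V₂ = 0.89307,
ln z₀ = (ln z₁ − r·ln z₂)/(1 − r) = (2.4849 − 0.89307×3.3322)/0.10693 = -4.5914 → z₀ = 0.01014 m
V₃ = V₁ · ln(z₃/z₀)/ln(z₁/z₀) = 7.6 × 8.8499/7.0763 = 9.5048 m/s

9.5 m/s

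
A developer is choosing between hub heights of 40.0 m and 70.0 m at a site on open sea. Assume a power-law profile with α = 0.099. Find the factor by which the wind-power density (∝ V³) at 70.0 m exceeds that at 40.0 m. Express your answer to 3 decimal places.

Speed ratio: V_B/V_A = (z_B/z_A)^α = (70.0/40.0)^0.099 = (1.7500)^0.099 = 1.05697
Power-density ratio: P_B/P_A = (V_B/V_A)³ = (1.05697)³ = 1.18082

1.181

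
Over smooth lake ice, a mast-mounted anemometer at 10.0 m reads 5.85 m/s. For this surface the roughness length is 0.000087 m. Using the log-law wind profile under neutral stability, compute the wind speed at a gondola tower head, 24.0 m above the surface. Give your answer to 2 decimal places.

Log law: V(z) ∝ ln(z/z₀), so V₂/V₁ = ln(z₂/z₀) / ln(z₁/z₀).
ln(24.0/0.000087) = 12.5277, ln(10.0/0.000087) = 11.6522
V₂ = 5.85 × 12.5277/11.6522 = 5.85 × 1.0751 = 6.2895 m/s

6.29 m/s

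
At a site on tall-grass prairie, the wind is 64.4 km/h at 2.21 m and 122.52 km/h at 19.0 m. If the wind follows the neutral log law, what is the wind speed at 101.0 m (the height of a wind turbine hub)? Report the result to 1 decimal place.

Log law: V ∝ ln(z/z₀). From the pair, with r = V₁/V₂ = 0.52563,
ln z₀ = (ln z₁ − r·ln z₂)/(1 − r) = (0.7930 − 0.52563×2.9444)/0.47437 = -1.5909 → z₀ = 0.2037 m
V₃ = V₁ · ln(z₃/z₀)/ln(z₁/z₀) = 64.4 × 6.2060/2.3839 = 167.6524 km/h

167.7 km/h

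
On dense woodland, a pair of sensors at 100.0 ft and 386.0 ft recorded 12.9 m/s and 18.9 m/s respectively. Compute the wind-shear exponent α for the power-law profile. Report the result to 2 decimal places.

α ≈ 0.28

Power law: V₂/V₁ = (z₂/z₁)^α ⇒ α = ln(V₂/V₁) / ln(z₂/z₁)
α = ln(18.9/12.9) / ln(386.0/100.0) = ln(1.4651) / ln(3.8600)
  = 0.38193 / 1.35067 = 0.28277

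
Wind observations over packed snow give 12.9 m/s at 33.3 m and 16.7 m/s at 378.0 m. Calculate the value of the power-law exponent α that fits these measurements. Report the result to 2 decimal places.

α ≈ 0.11

Power law: V₂/V₁ = (z₂/z₁)^α ⇒ α = ln(V₂/V₁) / ln(z₂/z₁)
α = ln(16.7/12.9) / ln(378.0/33.3) = ln(1.2946) / ln(11.3514)
  = 0.25818 / 2.42934 = 0.10628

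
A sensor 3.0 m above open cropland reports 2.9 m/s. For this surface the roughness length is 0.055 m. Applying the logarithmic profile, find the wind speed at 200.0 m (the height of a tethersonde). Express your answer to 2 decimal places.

5.95 m/s

Log law: V(z) ∝ ln(z/z₀), so V₂/V₁ = ln(z₂/z₀) / ln(z₁/z₀).
ln(200.0/0.055) = 8.1987, ln(3.0/0.055) = 3.9990
V₂ = 2.9 × 8.1987/3.9990 = 2.9 × 2.0502 = 5.9455 m/s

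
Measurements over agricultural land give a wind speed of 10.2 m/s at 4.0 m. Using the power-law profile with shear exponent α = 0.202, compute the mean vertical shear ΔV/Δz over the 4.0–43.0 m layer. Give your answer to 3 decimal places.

Power law: V₂ = V₁ · (z₂/z₁)^α = 10.2 × (10.7500)^0.202 = 16.4795 m/s
ΔV/Δz = (16.4795 − 10.2)/(43.0 − 4.0) = 6.2795/39.0000 = 0.16101 m/s/m

0.161 m/s/m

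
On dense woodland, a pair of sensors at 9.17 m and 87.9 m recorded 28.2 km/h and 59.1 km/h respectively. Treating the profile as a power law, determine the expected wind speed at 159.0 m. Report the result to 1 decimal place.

71.8 km/h

First find α: α = ln(V₂/V₁)/ln(z₂/z₁) = ln(59.1/28.2)/ln(87.9/9.17) = 0.73991/2.26026 = 0.3274
Extrapolate from 87.9 m to 159.0 m: V₃ = 59.1 × (159.0/87.9)^0.3274 = 59.1 × 1.2141 = 71.7549 km/h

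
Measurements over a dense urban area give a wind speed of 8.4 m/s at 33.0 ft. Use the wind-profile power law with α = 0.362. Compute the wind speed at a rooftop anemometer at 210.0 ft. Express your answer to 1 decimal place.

Power-law profile: V₂ = V₁ · (z₂/z₁)^α
V₂ = 8.4 × (210.0/33.0)^0.362 = 8.4 × (6.3636)^0.362
    = 8.4 × 1.9541 = 16.4142 m/s

16.4 m/s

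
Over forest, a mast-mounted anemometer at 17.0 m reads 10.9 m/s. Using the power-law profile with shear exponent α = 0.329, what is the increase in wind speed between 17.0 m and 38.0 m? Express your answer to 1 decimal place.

Power law: V₂ = V₁ · (z₂/z₁)^α = 10.9 × (2.2353)^0.329 = 14.2023 m/s
ΔV = 14.2023 − 10.9 = 3.3023 m/s

3.3 m/s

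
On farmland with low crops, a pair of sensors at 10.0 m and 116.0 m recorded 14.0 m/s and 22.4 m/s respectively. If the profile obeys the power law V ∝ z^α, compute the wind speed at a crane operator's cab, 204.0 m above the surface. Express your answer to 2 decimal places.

24.96 m/s

First find α: α = ln(V₂/V₁)/ln(z₂/z₁) = ln(22.4/14.0)/ln(116.0/10.0) = 0.47000/2.45101 = 0.1918
Extrapolate from 116.0 m to 204.0 m: V₃ = 22.4 × (204.0/116.0)^0.1918 = 22.4 × 1.1143 = 24.9610 m/s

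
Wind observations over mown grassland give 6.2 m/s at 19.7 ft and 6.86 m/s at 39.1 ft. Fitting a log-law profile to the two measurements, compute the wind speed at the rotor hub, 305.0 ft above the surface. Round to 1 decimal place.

8.8 m/s

Log law: V ∝ ln(z/z₀). From the pair, with r = V₁/V₂ = 0.90379,
ln z₀ = (ln z₁ − r·ln z₂)/(1 − r) = (2.9806 − 0.90379×3.6661)/0.09621 = -3.4590 → z₀ = 0.03146 ft
V₃ = V₁ · ln(z₃/z₀)/ln(z₁/z₀) = 6.2 × 9.1793/6.4396 = 8.8378 m/s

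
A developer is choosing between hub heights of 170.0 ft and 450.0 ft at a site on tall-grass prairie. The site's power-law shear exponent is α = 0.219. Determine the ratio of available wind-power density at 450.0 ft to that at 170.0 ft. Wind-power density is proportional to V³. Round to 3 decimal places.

Speed ratio: V_B/V_A = (z_B/z_A)^α = (450.0/170.0)^0.219 = (2.6471)^0.219 = 1.23761
Power-density ratio: P_B/P_A = (V_B/V_A)³ = (1.23761)³ = 1.89564

1.896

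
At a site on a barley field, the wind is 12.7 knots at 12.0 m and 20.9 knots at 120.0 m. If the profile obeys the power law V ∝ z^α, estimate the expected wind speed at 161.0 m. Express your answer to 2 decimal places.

22.27 knots

First find α: α = ln(V₂/V₁)/ln(z₂/z₁) = ln(20.9/12.7)/ln(120.0/12.0) = 0.49815/2.30259 = 0.2163
Extrapolate from 120.0 m to 161.0 m: V₃ = 20.9 × (161.0/120.0)^0.2163 = 20.9 × 1.0657 = 22.2721 knots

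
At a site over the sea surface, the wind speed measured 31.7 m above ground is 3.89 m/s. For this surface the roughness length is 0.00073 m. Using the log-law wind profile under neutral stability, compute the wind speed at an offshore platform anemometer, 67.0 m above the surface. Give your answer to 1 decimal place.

4.2 m/s

Log law: V(z) ∝ ln(z/z₀), so V₂/V₁ = ln(z₂/z₀) / ln(z₁/z₀).
ln(67.0/0.00073) = 11.4272, ln(31.7/0.00073) = 10.6788
V₂ = 3.89 × 11.4272/10.6788 = 3.89 × 1.0701 = 4.1626 m/s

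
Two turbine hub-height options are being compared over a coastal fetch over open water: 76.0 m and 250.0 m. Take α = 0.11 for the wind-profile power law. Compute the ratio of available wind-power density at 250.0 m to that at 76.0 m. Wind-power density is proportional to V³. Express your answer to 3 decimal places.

Speed ratio: V_B/V_A = (z_B/z_A)^α = (250.0/76.0)^0.11 = (3.2895)^0.11 = 1.13995
Power-density ratio: P_B/P_A = (V_B/V_A)³ = (1.13995)³ = 1.48133

1.481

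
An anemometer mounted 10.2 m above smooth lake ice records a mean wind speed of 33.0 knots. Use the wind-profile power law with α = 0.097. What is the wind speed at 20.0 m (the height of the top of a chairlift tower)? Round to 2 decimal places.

35.23 knots

Power-law profile: V₂ = V₁ · (z₂/z₁)^α
V₂ = 33.0 × (20.0/10.2)^0.097 = 33.0 × (1.9608)^0.097
    = 33.0 × 1.0675 = 35.2273 knots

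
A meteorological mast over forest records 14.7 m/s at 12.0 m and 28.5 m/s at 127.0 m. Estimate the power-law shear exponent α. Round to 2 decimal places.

Power law: V₂/V₁ = (z₂/z₁)^α ⇒ α = ln(V₂/V₁) / ln(z₂/z₁)
α = ln(28.5/14.7) / ln(127.0/12.0) = ln(1.9388) / ln(10.5833)
  = 0.66206 / 2.35928 = 0.28062

α ≈ 0.28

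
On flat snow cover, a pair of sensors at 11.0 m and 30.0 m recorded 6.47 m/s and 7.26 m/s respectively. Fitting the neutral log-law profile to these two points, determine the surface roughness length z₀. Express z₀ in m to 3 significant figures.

Log law: V(z) ∝ ln(z/z₀). With r = V₁/V₂ = 6.47/7.26 = 0.89118,
r · ln(z₂/z₀) = ln(z₁/z₀) ⇒ ln z₀ = (ln z₁ − r·ln z₂)/(1 − r)
ln z₀ = (2.39790 − 0.89118×3.40120) / 0.10882 = -5.8190
z₀ = exp(-5.8190) = 0.002971 m

z₀ ≈ 0.00297 m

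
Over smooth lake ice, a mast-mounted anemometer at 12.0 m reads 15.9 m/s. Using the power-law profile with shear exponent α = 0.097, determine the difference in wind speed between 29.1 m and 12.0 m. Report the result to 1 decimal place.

1.4 m/s

Power law: V₂ = V₁ · (z₂/z₁)^α = 15.9 × (2.4250)^0.097 = 17.3266 m/s
ΔV = 17.3266 − 15.9 = 1.4266 m/s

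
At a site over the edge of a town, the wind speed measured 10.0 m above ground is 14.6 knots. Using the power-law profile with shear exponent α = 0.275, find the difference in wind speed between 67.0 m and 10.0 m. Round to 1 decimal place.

Power law: V₂ = V₁ · (z₂/z₁)^α = 14.6 × (6.7000)^0.275 = 24.6333 knots
ΔV = 24.6333 − 14.6 = 10.0333 knots

10.0 knots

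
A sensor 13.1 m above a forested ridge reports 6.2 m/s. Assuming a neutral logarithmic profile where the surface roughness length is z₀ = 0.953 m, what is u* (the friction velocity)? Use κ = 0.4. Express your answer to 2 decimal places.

Log law: V(z) = (u*/κ) · ln(z/z₀) ⇒ u* = κ · V / ln(z/z₀)
u* = 0.4 × 6.2 / ln(13.1/0.953) = 0.4 × 6.2 / 2.6208
   = 2.4800 / 2.6208 = 0.9463 m/s

u* ≈ 0.95 m/s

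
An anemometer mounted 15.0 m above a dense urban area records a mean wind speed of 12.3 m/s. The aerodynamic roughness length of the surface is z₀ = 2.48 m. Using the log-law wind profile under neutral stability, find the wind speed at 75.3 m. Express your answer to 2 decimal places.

23.33 m/s

Log law: V(z) ∝ ln(z/z₀), so V₂/V₁ = ln(z₂/z₀) / ln(z₁/z₀).
ln(75.3/2.48) = 3.4132, ln(15.0/2.48) = 1.7998
V₂ = 12.3 × 3.4132/1.7998 = 12.3 × 1.8965 = 23.3264 m/s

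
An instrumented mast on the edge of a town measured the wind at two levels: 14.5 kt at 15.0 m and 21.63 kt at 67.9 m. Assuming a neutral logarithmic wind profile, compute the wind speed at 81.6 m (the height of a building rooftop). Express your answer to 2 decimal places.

Log law: V ∝ ln(z/z₀). From the pair, with r = V₁/V₂ = 0.67037,
ln z₀ = (ln z₁ − r·ln z₂)/(1 − r) = (2.7081 − 0.67037×4.2180)/0.32963 = -0.3627 → z₀ = 0.6958 m
V₃ = V₁ · ln(z₃/z₀)/ln(z₁/z₀) = 14.5 × 4.7646/3.0708 = 22.4979 kt

22.50 kt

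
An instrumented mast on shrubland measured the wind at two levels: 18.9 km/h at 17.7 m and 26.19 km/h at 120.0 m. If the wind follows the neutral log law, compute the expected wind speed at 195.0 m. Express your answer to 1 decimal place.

28.0 km/h

Log law: V ∝ ln(z/z₀). From the pair, with r = V₁/V₂ = 0.72165,
ln z₀ = (ln z₁ − r·ln z₂)/(1 − r) = (2.8736 − 0.72165×4.7875)/0.27835 = -2.0885 → z₀ = 0.1239 m
V₃ = V₁ · ln(z₃/z₀)/ln(z₁/z₀) = 18.9 × 7.3615/4.9620 = 28.0393 km/h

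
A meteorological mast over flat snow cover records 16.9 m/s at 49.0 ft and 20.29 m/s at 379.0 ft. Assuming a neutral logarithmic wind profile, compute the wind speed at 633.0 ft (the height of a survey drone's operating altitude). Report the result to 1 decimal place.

21.1 m/s

Log law: V ∝ ln(z/z₀). From the pair, with r = V₁/V₂ = 0.83292,
ln z₀ = (ln z₁ − r·ln z₂)/(1 − r) = (3.8918 − 0.83292×5.9375)/0.16708 = -6.3066 → z₀ = 0.001824 ft
V₃ = V₁ · ln(z₃/z₀)/ln(z₁/z₀) = 16.9 × 12.7571/10.1984 = 21.1400 m/s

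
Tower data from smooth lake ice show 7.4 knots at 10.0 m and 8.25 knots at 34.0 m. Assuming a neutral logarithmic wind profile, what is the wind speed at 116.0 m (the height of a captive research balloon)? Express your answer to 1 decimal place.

9.1 knots

Log law: V ∝ ln(z/z₀). From the pair, with r = V₁/V₂ = 0.89697,
ln z₀ = (ln z₁ − r·ln z₂)/(1 − r) = (2.3026 − 0.89697×3.5264)/0.10303 = -8.3515 → z₀ = 0.0002361 m
V₃ = V₁ · ln(z₃/z₀)/ln(z₁/z₀) = 7.4 × 13.1051/10.6540 = 9.1024 knots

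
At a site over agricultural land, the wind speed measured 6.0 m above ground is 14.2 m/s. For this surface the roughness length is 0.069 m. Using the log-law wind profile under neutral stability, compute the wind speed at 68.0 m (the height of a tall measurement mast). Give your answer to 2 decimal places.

21.92 m/s

Log law: V(z) ∝ ln(z/z₀), so V₂/V₁ = ln(z₂/z₀) / ln(z₁/z₀).
ln(68.0/0.069) = 6.8932, ln(6.0/0.069) = 4.4654
V₂ = 14.2 × 6.8932/4.4654 = 14.2 × 1.5437 = 21.9202 m/s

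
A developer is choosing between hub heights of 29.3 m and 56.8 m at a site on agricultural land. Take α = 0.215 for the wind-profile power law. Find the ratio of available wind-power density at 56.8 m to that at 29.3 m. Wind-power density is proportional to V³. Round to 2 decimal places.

Speed ratio: V_B/V_A = (z_B/z_A)^α = (56.8/29.3)^0.215 = (1.9386)^0.215 = 1.15294
Power-density ratio: P_B/P_A = (V_B/V_A)³ = (1.15294)³ = 1.53259

1.53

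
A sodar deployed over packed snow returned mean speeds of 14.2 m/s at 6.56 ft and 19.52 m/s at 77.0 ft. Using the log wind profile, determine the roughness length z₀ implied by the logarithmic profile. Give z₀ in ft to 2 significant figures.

Log law: V(z) ∝ ln(z/z₀). With r = V₁/V₂ = 14.2/19.52 = 0.72746,
r · ln(z₂/z₀) = ln(z₁/z₀) ⇒ ln z₀ = (ln z₁ − r·ln z₂)/(1 − r)
ln z₀ = (1.88099 − 0.72746×4.34381) / 0.27254 = -4.6927
z₀ = exp(-4.6927) = 0.009162 ft

z₀ ≈ 0.0092 ft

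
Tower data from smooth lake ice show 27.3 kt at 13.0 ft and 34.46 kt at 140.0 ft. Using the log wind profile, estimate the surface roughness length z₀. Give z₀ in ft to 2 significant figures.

Log law: V(z) ∝ ln(z/z₀). With r = V₁/V₂ = 27.3/34.46 = 0.79222,
r · ln(z₂/z₀) = ln(z₁/z₀) ⇒ ln z₀ = (ln z₁ − r·ln z₂)/(1 − r)
ln z₀ = (2.56495 − 0.79222×4.94164) / 0.20778 = -6.4970
z₀ = exp(-6.4970) = 0.001508 ft

z₀ ≈ 0.0015 ft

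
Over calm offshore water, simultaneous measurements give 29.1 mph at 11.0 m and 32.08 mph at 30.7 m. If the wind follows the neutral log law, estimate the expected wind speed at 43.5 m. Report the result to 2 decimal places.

33.09 mph

Log law: V ∝ ln(z/z₀). From the pair, with r = V₁/V₂ = 0.90711,
ln z₀ = (ln z₁ − r·ln z₂)/(1 − r) = (2.3979 − 0.90711×3.4243)/0.09289 = -7.6247 → z₀ = 0.0004882 m
V₃ = V₁ · ln(z₃/z₀)/ln(z₁/z₀) = 29.1 × 11.3974/10.0226 = 33.0918 mph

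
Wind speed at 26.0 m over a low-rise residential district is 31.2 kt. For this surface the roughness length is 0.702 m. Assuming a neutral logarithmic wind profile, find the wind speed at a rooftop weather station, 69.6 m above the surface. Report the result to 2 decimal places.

39.71 kt

Log law: V(z) ∝ ln(z/z₀), so V₂/V₁ = ln(z₂/z₀) / ln(z₁/z₀).
ln(69.6/0.702) = 4.5966, ln(26.0/0.702) = 3.6119
V₂ = 31.2 × 4.5966/3.6119 = 31.2 × 1.2726 = 39.7056 kt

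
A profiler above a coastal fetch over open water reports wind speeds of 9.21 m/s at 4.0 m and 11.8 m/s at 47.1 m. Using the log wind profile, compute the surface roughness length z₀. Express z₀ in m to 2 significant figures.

Log law: V(z) ∝ ln(z/z₀). With r = V₁/V₂ = 9.21/11.8 = 0.78051,
r · ln(z₂/z₀) = ln(z₁/z₀) ⇒ ln z₀ = (ln z₁ − r·ln z₂)/(1 − r)
ln z₀ = (1.38629 − 0.78051×3.85227) / 0.21949 = -7.3827
z₀ = exp(-7.3827) = 0.0006219 m

z₀ ≈ 0.00062 m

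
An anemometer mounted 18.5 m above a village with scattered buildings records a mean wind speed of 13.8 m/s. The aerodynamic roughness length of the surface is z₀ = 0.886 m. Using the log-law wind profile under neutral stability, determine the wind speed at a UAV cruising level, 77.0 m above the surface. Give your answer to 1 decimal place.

Log law: V(z) ∝ ln(z/z₀), so V₂/V₁ = ln(z₂/z₀) / ln(z₁/z₀).
ln(77.0/0.886) = 4.4648, ln(18.5/0.886) = 3.0388
V₂ = 13.8 × 4.4648/3.0388 = 13.8 × 1.4693 = 20.2760 m/s

20.3 m/s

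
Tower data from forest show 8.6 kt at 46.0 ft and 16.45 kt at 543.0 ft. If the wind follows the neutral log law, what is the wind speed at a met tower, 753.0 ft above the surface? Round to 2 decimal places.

Log law: V ∝ ln(z/z₀). From the pair, with r = V₁/V₂ = 0.52280,
ln z₀ = (ln z₁ − r·ln z₂)/(1 − r) = (3.8286 − 0.52280×6.2971)/0.47720 = 1.1243 → z₀ = 3.078 ft
V₃ = V₁ · ln(z₃/z₀)/ln(z₁/z₀) = 8.6 × 5.4997/2.7043 = 17.4898 kt

17.49 kt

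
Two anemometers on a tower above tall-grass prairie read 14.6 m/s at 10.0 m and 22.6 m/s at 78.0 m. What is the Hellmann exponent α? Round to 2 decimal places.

α ≈ 0.21

Power law: V₂/V₁ = (z₂/z₁)^α ⇒ α = ln(V₂/V₁) / ln(z₂/z₁)
α = ln(22.6/14.6) / ln(78.0/10.0) = ln(1.5479) / ln(7.8000)
  = 0.43693 / 2.05412 = 0.21271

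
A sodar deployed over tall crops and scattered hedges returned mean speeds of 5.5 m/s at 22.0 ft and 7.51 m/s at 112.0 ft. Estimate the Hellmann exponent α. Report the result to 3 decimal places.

Power law: V₂/V₁ = (z₂/z₁)^α ⇒ α = ln(V₂/V₁) / ln(z₂/z₁)
α = ln(7.51/5.5) / ln(112.0/22.0) = ln(1.3655) / ln(5.0909)
  = 0.31149 / 1.62746 = 0.19140

α ≈ 0.191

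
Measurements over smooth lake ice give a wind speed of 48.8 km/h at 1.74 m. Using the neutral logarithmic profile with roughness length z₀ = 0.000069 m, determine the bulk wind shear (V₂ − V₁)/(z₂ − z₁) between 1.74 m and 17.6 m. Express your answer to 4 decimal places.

0.7025 km/h/m

Log law: V₂ = V₁ · ln(z₂/z₀)/ln(z₁/z₀) = 48.8 × 12.4493/10.1353 = 59.9417 km/h
ΔV/Δz = (59.9417 − 48.8)/(17.6 − 1.74) = 11.1417/15.8600 = 0.70250 km/h/m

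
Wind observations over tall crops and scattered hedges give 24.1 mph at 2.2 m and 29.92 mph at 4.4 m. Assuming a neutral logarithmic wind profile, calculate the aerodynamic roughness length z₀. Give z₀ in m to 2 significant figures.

z₀ ≈ 0.12 m

Log law: V(z) ∝ ln(z/z₀). With r = V₁/V₂ = 24.1/29.92 = 0.80548,
r · ln(z₂/z₀) = ln(z₁/z₀) ⇒ ln z₀ = (ln z₁ − r·ln z₂)/(1 − r)
ln z₀ = (0.78846 − 0.80548×1.48160) / 0.19452 = -2.0818
z₀ = exp(-2.0818) = 0.1247 m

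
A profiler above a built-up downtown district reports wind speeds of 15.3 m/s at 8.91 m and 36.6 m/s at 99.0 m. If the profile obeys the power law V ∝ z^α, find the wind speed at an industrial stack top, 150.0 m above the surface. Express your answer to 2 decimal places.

42.54 m/s

First find α: α = ln(V₂/V₁)/ln(z₂/z₁) = ln(36.6/15.3)/ln(99.0/8.91) = 0.87220/2.40795 = 0.3622
Extrapolate from 99.0 m to 150.0 m: V₃ = 36.6 × (150.0/99.0)^0.3622 = 36.6 × 1.1624 = 42.5447 m/s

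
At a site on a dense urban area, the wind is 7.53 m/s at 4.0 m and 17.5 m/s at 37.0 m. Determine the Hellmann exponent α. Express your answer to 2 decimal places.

Power law: V₂/V₁ = (z₂/z₁)^α ⇒ α = ln(V₂/V₁) / ln(z₂/z₁)
α = ln(17.5/7.53) / ln(37.0/4.0) = ln(2.3240) / ln(9.2500)
  = 0.84331 / 2.22462 = 0.37908

α ≈ 0.38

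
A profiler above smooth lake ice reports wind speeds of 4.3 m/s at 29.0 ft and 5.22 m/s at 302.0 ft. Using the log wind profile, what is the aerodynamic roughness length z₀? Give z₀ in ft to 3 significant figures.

z₀ ≈ 0.000508 ft

Log law: V(z) ∝ ln(z/z₀). With r = V₁/V₂ = 4.3/5.22 = 0.82375,
r · ln(z₂/z₀) = ln(z₁/z₀) ⇒ ln z₀ = (ln z₁ − r·ln z₂)/(1 − r)
ln z₀ = (3.36730 − 0.82375×5.71043) / 0.17625 = -7.5843
z₀ = exp(-7.5843) = 0.0005084 ft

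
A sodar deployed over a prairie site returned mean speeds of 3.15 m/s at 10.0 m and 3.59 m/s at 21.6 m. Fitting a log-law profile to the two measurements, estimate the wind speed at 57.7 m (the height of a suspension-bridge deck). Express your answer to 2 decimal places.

4.15 m/s

Log law: V ∝ ln(z/z₀). From the pair, with r = V₁/V₂ = 0.87744,
ln z₀ = (ln z₁ − r·ln z₂)/(1 − r) = (2.3026 − 0.87744×3.0727)/0.12256 = -3.2107 → z₀ = 0.04033 m
V₃ = V₁ · ln(z₃/z₀)/ln(z₁/z₀) = 3.15 × 7.2659/5.5133 = 4.1514 m/s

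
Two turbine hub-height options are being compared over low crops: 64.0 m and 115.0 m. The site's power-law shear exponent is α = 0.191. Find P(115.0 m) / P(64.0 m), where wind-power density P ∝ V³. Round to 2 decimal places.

Speed ratio: V_B/V_A = (z_B/z_A)^α = (115.0/64.0)^0.191 = (1.7969)^0.191 = 1.11844
Power-density ratio: P_B/P_A = (V_B/V_A)³ = (1.11844)³ = 1.39907

1.40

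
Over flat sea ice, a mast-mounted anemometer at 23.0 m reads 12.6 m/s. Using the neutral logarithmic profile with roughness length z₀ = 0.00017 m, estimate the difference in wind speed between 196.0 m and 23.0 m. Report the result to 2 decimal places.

Log law: V₂ = V₁ · ln(z₂/z₀)/ln(z₁/z₀) = 12.6 × 13.9578/11.8152 = 14.8849 m/s
ΔV = 14.8849 − 12.6 = 2.2849 m/s

2.28 m/s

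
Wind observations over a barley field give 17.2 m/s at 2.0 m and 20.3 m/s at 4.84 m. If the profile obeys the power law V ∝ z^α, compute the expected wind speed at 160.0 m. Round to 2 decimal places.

39.12 m/s

First find α: α = ln(V₂/V₁)/ln(z₂/z₁) = ln(20.3/17.2)/ln(4.84/2.0) = 0.16571/0.88377 = 0.1875
Extrapolate from 4.84 m to 160.0 m: V₃ = 20.3 × (160.0/4.84)^0.1875 = 20.3 × 1.9270 = 39.1173 m/s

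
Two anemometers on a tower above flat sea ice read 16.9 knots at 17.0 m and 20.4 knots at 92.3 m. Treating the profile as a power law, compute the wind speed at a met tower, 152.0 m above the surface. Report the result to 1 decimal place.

First find α: α = ln(V₂/V₁)/ln(z₂/z₁) = ln(20.4/16.9)/ln(92.3/17.0) = 0.18822/1.69183 = 0.1113
Extrapolate from 92.3 m to 152.0 m: V₃ = 20.4 × (152.0/92.3)^0.1113 = 20.4 × 1.0571 = 21.5641 knots

21.6 knots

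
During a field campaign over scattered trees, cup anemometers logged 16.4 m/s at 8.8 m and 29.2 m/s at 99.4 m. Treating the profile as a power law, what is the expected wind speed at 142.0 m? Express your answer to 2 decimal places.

First find α: α = ln(V₂/V₁)/ln(z₂/z₁) = ln(29.2/16.4)/ln(99.4/8.8) = 0.57689/2.42440 = 0.2380
Extrapolate from 99.4 m to 142.0 m: V₃ = 29.2 × (142.0/99.4)^0.2380 = 29.2 × 1.0886 = 31.7864 m/s

31.79 m/s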